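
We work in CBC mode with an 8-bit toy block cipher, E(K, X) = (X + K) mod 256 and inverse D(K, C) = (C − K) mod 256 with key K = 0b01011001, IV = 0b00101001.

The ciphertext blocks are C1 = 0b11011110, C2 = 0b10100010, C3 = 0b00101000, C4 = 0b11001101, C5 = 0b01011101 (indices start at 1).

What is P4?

P4 = 0b01011100

CBC decryption: P_i = D(K, C_i) ⊕ C_{i−1}, with C_{0} = IV.
P4: D(K, 0b11001101) = 0b01110100; 0b01110100 ⊕ 0b00101000 = 0b01011100.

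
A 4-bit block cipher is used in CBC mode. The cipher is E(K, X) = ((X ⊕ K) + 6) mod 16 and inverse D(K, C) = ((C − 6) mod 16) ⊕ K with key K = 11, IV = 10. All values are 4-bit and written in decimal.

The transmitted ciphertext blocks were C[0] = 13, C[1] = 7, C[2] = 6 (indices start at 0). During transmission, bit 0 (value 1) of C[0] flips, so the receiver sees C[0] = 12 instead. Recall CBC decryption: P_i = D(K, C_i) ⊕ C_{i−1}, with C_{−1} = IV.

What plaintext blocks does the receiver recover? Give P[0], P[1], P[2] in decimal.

Only C[0] changed, to 12. In CBC, a change in C_i garbles P_i and flips the same bit in P_{i+1}. Decrypting the received ciphertext:
P[0]: D(K, 12) = 13; 13 ⊕ 10 = 7.
P[1]: D(K, 7) = 10; 10 ⊕ 12 = 6.
P[2]: D(K, 6) = 11; 11 ⊕ 7 = 12.
Blocks that differ from the original plaintext: P[0], P[1].

P[0] = 7, P[1] = 6, P[2] = 12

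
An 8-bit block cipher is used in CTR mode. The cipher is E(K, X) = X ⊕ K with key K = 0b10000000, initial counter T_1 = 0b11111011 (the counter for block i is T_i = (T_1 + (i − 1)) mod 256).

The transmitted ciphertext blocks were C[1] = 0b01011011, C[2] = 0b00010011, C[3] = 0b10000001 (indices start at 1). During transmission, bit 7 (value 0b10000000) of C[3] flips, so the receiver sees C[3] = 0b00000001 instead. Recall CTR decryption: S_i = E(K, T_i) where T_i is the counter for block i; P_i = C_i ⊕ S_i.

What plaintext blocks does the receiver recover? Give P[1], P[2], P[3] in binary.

P[1] = 0b00100000, P[2] = 0b01101111, P[3] = 0b01111100

Only C[3] changed, to 0b00000001. In CTR, a change in C_i flips the same bit in P_i only; the keystream is unaffected. Decrypting the received ciphertext:
P[1]: T = 0b11111011, S = E(K, T) = 0b01111011; 0b01011011 ⊕ 0b01111011 = 0b00100000.
P[2]: T = 0b11111100, S = E(K, T) = 0b01111100; 0b00010011 ⊕ 0b01111100 = 0b01101111.
P[3]: T = 0b11111101, S = E(K, T) = 0b01111101; 0b00000001 ⊕ 0b01111101 = 0b01111100.
Blocks that differ from the original plaintext: P[3].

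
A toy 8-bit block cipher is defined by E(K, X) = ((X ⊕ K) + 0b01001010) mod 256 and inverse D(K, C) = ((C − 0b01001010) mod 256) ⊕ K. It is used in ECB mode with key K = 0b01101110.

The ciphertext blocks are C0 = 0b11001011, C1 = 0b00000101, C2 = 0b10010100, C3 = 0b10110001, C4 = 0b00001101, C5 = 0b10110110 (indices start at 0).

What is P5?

P5 = 0b00000010

ECB decryption: P_i = D(K, C_i).
P5: D(K, 0b10110110) = 0b00000010.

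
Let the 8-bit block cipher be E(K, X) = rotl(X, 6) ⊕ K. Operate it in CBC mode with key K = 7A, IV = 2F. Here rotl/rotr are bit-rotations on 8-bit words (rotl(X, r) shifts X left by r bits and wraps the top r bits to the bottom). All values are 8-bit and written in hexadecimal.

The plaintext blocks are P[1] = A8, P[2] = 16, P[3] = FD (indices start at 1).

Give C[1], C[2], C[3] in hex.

CBC encryption: C_i = E(K, P_i ⊕ C_{i−1}), with C_{0} = IV.
C[1]: P[1] ⊕ 2F = 87; E(K, 87) = 9B.
C[2]: P[2] ⊕ 9B = 8D; E(K, 8D) = 19.
C[3]: P[3] ⊕ 19 = E4; E(K, E4) = 43.

C[1] = 9B, C[2] = 19, C[3] = 43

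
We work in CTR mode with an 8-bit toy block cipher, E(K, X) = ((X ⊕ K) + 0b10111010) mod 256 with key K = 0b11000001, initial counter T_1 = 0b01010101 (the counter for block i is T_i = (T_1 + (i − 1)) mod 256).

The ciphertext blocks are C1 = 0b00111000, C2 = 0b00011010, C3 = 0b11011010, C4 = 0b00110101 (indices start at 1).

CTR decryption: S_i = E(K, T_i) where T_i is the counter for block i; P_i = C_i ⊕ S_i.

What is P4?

P4: T = 0b01011000, S = E(K, T) = 0b01010011; 0b00110101 ⊕ 0b01010011 = 0b01100110.

P4 = 0b01100110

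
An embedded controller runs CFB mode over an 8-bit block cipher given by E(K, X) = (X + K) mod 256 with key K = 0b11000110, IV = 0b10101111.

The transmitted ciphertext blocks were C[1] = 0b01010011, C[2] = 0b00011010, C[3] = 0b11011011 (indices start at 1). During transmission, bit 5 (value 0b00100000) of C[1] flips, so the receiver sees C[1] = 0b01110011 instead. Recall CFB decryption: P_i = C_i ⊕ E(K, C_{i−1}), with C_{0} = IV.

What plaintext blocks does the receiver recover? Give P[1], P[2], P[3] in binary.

Only C[1] changed, to 0b01110011. In CFB, a change in C_i flips the same bit in P_i and garbles P_{i+1}. Decrypting the received ciphertext:
P[1]: E(K, 0b10101111) = 0b01110101; 0b01110011 ⊕ 0b01110101 = 0b00000110.
P[2]: E(K, 0b01110011) = 0b00111001; 0b00011010 ⊕ 0b00111001 = 0b00100011.
P[3]: E(K, 0b00011010) = 0b11100000; 0b11011011 ⊕ 0b11100000 = 0b00111011.
Blocks that differ from the original plaintext: P[1], P[2].

P[1] = 0b00000110, P[2] = 0b00100011, P[3] = 0b00111011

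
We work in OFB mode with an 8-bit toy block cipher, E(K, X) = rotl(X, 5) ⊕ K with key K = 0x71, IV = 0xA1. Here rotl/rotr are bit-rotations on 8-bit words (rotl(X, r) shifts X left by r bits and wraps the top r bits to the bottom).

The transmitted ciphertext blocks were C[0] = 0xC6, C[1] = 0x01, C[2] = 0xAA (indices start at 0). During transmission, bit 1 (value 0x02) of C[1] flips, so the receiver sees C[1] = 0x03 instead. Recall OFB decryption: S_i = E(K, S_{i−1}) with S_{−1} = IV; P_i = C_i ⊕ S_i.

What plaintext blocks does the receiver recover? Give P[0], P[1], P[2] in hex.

Only C[1] changed, to 0x03. In OFB, a change in C_i flips the same bit in P_i only; the keystream is unaffected. Decrypting the received ciphertext:
P[0]: S = E(K, 0xA1) = 0x45; 0xC6 ⊕ 0x45 = 0x83.
P[1]: S = E(K, 0x45) = 0xD9; 0x03 ⊕ 0xD9 = 0xDA.
P[2]: S = E(K, 0xD9) = 0x4A; 0xAA ⊕ 0x4A = 0xE0.
Blocks that differ from the original plaintext: P[1].

P[0] = 0x83, P[1] = 0xDA, P[2] = 0xE0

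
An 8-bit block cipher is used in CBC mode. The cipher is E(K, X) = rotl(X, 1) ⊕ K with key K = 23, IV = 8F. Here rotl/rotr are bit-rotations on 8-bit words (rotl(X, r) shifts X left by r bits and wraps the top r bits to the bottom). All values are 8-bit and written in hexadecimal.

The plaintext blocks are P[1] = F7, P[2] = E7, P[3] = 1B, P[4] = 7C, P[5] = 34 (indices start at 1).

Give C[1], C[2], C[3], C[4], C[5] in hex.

CBC encryption: C_i = E(K, P_i ⊕ C_{i−1}), with C_{0} = IV.
C[1]: P[1] ⊕ 8F = 78; E(K, 78) = D3.
C[2]: P[2] ⊕ D3 = 34; E(K, 34) = 4B.
C[3]: P[3] ⊕ 4B = 50; E(K, 50) = 83.
C[4]: P[4] ⊕ 83 = FF; E(K, FF) = DC.
C[5]: P[5] ⊕ DC = E8; E(K, E8) = F2.

C[1] = D3, C[2] = 4B, C[3] = 83, C[4] = DC, C[5] = F2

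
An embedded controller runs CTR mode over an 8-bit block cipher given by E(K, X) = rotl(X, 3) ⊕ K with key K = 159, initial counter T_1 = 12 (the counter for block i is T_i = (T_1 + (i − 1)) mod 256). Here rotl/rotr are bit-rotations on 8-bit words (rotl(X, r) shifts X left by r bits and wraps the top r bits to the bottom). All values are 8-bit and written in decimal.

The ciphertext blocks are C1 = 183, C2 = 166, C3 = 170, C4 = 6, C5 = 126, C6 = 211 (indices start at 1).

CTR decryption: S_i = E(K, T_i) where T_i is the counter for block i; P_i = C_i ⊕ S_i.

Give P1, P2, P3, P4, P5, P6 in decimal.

P1 = 72, P2 = 81, P3 = 69, P4 = 225, P5 = 97, P6 = 196

P1: T = 12, S = E(K, T) = 255; 183 ⊕ 255 = 72.
P2: T = 13, S = E(K, T) = 247; 166 ⊕ 247 = 81.
P3: T = 14, S = E(K, T) = 239; 170 ⊕ 239 = 69.
P4: T = 15, S = E(K, T) = 231; 6 ⊕ 231 = 225.
P5: T = 16, S = E(K, T) = 31; 126 ⊕ 31 = 97.
P6: T = 17, S = E(K, T) = 23; 211 ⊕ 23 = 196.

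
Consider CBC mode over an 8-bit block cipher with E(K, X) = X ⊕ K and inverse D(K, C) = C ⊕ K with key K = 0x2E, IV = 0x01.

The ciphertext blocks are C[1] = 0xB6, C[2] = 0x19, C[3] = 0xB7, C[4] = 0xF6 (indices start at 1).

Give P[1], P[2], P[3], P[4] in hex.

P[1] = 0x99, P[2] = 0x81, P[3] = 0x80, P[4] = 0x6F

CBC decryption: P_i = D(K, C_i) ⊕ C_{i−1}, with C_{0} = IV.
P[1]: D(K, 0xB6) = 0x98; 0x98 ⊕ 0x01 = 0x99.
P[2]: D(K, 0x19) = 0x37; 0x37 ⊕ 0xB6 = 0x81.
P[3]: D(K, 0xB7) = 0x99; 0x99 ⊕ 0x19 = 0x80.
P[4]: D(K, 0xF6) = 0xD8; 0xD8 ⊕ 0xB7 = 0x6F.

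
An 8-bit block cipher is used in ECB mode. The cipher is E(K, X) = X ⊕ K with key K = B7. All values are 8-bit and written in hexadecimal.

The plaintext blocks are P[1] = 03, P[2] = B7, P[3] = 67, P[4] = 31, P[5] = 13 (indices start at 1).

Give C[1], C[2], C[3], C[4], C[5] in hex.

ECB encryption: C_i = E(K, P_i).
C[1]: E(K, 03) = B4.
C[2]: E(K, B7) = 00.
C[3]: E(K, 67) = D0.
C[4]: E(K, 31) = 86.
C[5]: E(K, 13) = A4.

C[1] = B4, C[2] = 00, C[3] = D0, C[4] = 86, C[5] = A4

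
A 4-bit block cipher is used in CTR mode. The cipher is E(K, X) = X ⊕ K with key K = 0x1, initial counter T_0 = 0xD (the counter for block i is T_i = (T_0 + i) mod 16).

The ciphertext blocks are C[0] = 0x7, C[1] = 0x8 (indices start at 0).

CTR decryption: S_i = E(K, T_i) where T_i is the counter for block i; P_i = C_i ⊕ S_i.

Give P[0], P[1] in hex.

P[0] = 0xB, P[1] = 0x7

P[0]: T = 0xD, S = E(K, T) = 0xC; 0x7 ⊕ 0xC = 0xB.
P[1]: T = 0xE, S = E(K, T) = 0xF; 0x8 ⊕ 0xF = 0x7.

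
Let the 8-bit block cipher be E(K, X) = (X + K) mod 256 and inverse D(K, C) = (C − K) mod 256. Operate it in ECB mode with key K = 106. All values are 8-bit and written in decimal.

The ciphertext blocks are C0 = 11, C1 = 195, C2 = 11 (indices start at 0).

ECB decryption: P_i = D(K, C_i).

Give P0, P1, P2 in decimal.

P0: D(K, 11) = 161.
P1: D(K, 195) = 89.
P2: D(K, 11) = 161.

P0 = 161, P1 = 89, P2 = 161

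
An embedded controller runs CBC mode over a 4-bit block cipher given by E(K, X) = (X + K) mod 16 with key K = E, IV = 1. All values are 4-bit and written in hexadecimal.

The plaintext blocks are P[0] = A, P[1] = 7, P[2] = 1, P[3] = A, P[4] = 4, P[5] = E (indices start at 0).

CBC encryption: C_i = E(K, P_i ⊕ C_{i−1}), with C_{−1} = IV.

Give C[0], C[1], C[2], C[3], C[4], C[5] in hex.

C[0] = 9, C[1] = C, C[2] = B, C[3] = F, C[4] = 9, C[5] = 5

C[0]: P[0] ⊕ 1 = B; E(K, B) = 9.
C[1]: P[1] ⊕ 9 = E; E(K, E) = C.
C[2]: P[2] ⊕ C = D; E(K, D) = B.
C[3]: P[3] ⊕ B = 1; E(K, 1) = F.
C[4]: P[4] ⊕ F = B; E(K, B) = 9.
C[5]: P[5] ⊕ 9 = 7; E(K, 7) = 5.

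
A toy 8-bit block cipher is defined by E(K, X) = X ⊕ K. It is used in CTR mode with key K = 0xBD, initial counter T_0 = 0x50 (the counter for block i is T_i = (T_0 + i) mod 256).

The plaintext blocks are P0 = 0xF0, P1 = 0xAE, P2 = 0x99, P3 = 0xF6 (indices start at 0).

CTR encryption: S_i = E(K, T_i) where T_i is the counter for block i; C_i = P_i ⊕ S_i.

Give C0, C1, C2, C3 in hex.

C0: T = 0x50, S = E(K, T) = 0xED; 0xF0 ⊕ 0xED = 0x1D.
C1: T = 0x51, S = E(K, T) = 0xEC; 0xAE ⊕ 0xEC = 0x42.
C2: T = 0x52, S = E(K, T) = 0xEF; 0x99 ⊕ 0xEF = 0x76.
C3: T = 0x53, S = E(K, T) = 0xEE; 0xF6 ⊕ 0xEE = 0x18.

C0 = 0x1D, C1 = 0x42, C2 = 0x76, C3 = 0x18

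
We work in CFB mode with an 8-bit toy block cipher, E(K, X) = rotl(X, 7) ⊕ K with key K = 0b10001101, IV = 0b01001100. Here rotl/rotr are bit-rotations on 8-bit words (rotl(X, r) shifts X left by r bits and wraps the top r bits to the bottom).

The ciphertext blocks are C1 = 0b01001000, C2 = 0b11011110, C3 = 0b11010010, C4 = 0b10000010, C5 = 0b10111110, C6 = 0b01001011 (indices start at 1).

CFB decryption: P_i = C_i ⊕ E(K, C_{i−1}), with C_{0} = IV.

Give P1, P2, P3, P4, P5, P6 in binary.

P1 = 0b11100011, P2 = 0b01110111, P3 = 0b00110000, P4 = 0b01100110, P5 = 0b01110010, P6 = 0b10011001

P1: E(K, 0b01001100) = 0b10101011; 0b01001000 ⊕ 0b10101011 = 0b11100011.
P2: E(K, 0b01001000) = 0b10101001; 0b11011110 ⊕ 0b10101001 = 0b01110111.
P3: E(K, 0b11011110) = 0b11100010; 0b11010010 ⊕ 0b11100010 = 0b00110000.
P4: E(K, 0b11010010) = 0b11100100; 0b10000010 ⊕ 0b11100100 = 0b01100110.
P5: E(K, 0b10000010) = 0b11001100; 0b10111110 ⊕ 0b11001100 = 0b01110010.
P6: E(K, 0b10111110) = 0b11010010; 0b01001011 ⊕ 0b11010010 = 0b10011001.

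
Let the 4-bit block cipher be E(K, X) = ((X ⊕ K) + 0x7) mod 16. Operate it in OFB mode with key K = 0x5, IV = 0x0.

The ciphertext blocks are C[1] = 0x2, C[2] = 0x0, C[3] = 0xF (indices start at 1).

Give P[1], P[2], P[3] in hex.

P[1] = 0xE, P[2] = 0x0, P[3] = 0x3

OFB decryption: S_i = E(K, S_{i−1}) with S_{0} = IV; P_i = C_i ⊕ S_i.
P[1]: S = E(K, 0x0) = 0xC; 0x2 ⊕ 0xC = 0xE.
P[2]: S = E(K, 0xC) = 0x0; 0x0 ⊕ 0x0 = 0x0.
P[3]: S = E(K, 0x0) = 0xC; 0xF ⊕ 0xC = 0x3.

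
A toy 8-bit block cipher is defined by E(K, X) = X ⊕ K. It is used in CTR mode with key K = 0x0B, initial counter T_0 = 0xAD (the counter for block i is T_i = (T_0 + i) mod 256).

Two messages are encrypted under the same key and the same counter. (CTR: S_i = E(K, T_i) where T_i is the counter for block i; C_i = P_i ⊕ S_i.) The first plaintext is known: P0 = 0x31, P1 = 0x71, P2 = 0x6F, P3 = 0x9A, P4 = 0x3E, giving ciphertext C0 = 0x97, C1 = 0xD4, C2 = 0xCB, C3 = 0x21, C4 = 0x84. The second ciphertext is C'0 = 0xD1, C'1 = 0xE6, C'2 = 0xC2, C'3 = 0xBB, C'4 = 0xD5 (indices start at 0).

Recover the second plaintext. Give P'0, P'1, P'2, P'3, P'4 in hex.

P'0 = 0x77, P'1 = 0x43, P'2 = 0x66, P'3 = 0x00, P'4 = 0x6F

In CTR with a reused counter, both messages share the same keystream S_i, so C_i ⊕ C'_i = P_i ⊕ P'_i and thus P'_i = P_i ⊕ C_i ⊕ C'_i.
P'0: 0x31 ⊕ 0x97 ⊕ 0xD1 = 0x77.
P'1: 0x71 ⊕ 0xD4 ⊕ 0xE6 = 0x43.
P'2: 0x6F ⊕ 0xCB ⊕ 0xC2 = 0x66.
P'3: 0x9A ⊕ 0x21 ⊕ 0xBB = 0x00.
P'4: 0x3E ⊕ 0x84 ⊕ 0xD5 = 0x6F.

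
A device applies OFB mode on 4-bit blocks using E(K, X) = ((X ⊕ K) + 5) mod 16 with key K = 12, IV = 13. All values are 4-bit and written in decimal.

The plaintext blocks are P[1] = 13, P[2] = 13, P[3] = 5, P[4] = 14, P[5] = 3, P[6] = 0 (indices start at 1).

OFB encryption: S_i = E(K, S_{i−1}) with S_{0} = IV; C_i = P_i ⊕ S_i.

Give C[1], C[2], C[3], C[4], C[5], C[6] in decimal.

C[1]: S = E(K, 13) = 6; 13 ⊕ 6 = 11.
C[2]: S = E(K, 6) = 15; 13 ⊕ 15 = 2.
C[3]: S = E(K, 15) = 8; 5 ⊕ 8 = 13.
C[4]: S = E(K, 8) = 9; 14 ⊕ 9 = 7.
C[5]: S = E(K, 9) = 10; 3 ⊕ 10 = 9.
C[6]: S = E(K, 10) = 11; 0 ⊕ 11 = 11.

C[1] = 11, C[2] = 2, C[3] = 13, C[4] = 7, C[5] = 9, C[6] = 11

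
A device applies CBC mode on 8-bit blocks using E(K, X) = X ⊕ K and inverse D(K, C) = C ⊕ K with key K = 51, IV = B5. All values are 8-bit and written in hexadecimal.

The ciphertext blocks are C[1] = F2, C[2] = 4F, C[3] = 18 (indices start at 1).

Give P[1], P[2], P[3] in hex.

CBC decryption: P_i = D(K, C_i) ⊕ C_{i−1}, with C_{0} = IV.
P[1]: D(K, F2) = A3; A3 ⊕ B5 = 16.
P[2]: D(K, 4F) = 1E; 1E ⊕ F2 = EC.
P[3]: D(K, 18) = 49; 49 ⊕ 4F = 06.

P[1] = 16, P[2] = EC, P[3] = 06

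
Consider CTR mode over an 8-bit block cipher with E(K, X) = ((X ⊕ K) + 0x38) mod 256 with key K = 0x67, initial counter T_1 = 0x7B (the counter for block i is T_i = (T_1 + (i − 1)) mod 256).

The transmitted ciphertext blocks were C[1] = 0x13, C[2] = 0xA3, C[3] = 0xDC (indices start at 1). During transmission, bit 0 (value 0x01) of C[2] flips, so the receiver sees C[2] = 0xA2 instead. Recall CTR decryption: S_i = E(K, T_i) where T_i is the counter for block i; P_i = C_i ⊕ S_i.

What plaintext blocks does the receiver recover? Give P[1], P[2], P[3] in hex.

Only C[2] changed, to 0xA2. In CTR, a change in C_i flips the same bit in P_i only; the keystream is unaffected. Decrypting the received ciphertext:
P[1]: T = 0x7B, S = E(K, T) = 0x54; 0x13 ⊕ 0x54 = 0x47.
P[2]: T = 0x7C, S = E(K, T) = 0x53; 0xA2 ⊕ 0x53 = 0xF1.
P[3]: T = 0x7D, S = E(K, T) = 0x52; 0xDC ⊕ 0x52 = 0x8E.
Blocks that differ from the original plaintext: P[2].

P[1] = 0x47, P[2] = 0xF1, P[3] = 0x8E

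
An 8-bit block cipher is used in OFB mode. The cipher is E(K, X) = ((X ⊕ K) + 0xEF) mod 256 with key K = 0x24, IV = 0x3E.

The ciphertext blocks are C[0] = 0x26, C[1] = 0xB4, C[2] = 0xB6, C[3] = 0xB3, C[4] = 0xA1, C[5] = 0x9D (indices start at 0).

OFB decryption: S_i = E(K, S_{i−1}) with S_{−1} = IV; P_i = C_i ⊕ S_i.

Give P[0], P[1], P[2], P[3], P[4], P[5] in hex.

P[0]: S = E(K, 0x3E) = 0x09; 0x26 ⊕ 0x09 = 0x2F.
P[1]: S = E(K, 0x09) = 0x1C; 0xB4 ⊕ 0x1C = 0xA8.
P[2]: S = E(K, 0x1C) = 0x27; 0xB6 ⊕ 0x27 = 0x91.
P[3]: S = E(K, 0x27) = 0xF2; 0xB3 ⊕ 0xF2 = 0x41.
P[4]: S = E(K, 0xF2) = 0xC5; 0xA1 ⊕ 0xC5 = 0x64.
P[5]: S = E(K, 0xC5) = 0xD0; 0x9D ⊕ 0xD0 = 0x4D.

P[0] = 0x2F, P[1] = 0xA8, P[2] = 0x91, P[3] = 0x41, P[4] = 0x64, P[5] = 0x4D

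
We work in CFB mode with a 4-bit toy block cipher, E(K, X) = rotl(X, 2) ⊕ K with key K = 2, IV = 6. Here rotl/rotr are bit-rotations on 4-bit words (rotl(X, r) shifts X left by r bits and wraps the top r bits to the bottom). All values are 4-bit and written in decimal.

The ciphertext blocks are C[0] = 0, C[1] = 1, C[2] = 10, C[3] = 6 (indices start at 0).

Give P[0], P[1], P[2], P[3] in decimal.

CFB decryption: P_i = C_i ⊕ E(K, C_{i−1}), with C_{−1} = IV.
P[0]: E(K, 6) = 11; 0 ⊕ 11 = 11.
P[1]: E(K, 0) = 2; 1 ⊕ 2 = 3.
P[2]: E(K, 1) = 6; 10 ⊕ 6 = 12.
P[3]: E(K, 10) = 8; 6 ⊕ 8 = 14.

P[0] = 11, P[1] = 3, P[2] = 12, P[3] = 14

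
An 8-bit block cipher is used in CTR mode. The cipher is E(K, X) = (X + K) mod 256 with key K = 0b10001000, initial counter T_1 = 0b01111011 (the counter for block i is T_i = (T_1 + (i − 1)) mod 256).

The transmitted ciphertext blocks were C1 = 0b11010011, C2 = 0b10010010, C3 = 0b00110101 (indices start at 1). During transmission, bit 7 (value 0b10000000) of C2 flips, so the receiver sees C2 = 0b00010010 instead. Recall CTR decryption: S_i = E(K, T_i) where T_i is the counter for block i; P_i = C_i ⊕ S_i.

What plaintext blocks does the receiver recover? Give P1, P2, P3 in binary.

P1 = 0b11010000, P2 = 0b00010110, P3 = 0b00110000

Only C2 changed, to 0b00010010. In CTR, a change in C_i flips the same bit in P_i only; the keystream is unaffected. Decrypting the received ciphertext:
P1: T = 0b01111011, S = E(K, T) = 0b00000011; 0b11010011 ⊕ 0b00000011 = 0b11010000.
P2: T = 0b01111100, S = E(K, T) = 0b00000100; 0b00010010 ⊕ 0b00000100 = 0b00010110.
P3: T = 0b01111101, S = E(K, T) = 0b00000101; 0b00110101 ⊕ 0b00000101 = 0b00110000.
Blocks that differ from the original plaintext: P2.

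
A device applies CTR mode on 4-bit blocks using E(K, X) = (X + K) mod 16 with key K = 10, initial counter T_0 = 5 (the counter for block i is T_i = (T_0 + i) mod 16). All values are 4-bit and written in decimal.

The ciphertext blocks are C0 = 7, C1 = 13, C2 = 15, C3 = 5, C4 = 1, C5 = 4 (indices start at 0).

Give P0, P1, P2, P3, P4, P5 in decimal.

P0 = 8, P1 = 13, P2 = 14, P3 = 7, P4 = 2, P5 = 0

CTR decryption: S_i = E(K, T_i) where T_i is the counter for block i; P_i = C_i ⊕ S_i.
P0: T = 5, S = E(K, T) = 15; 7 ⊕ 15 = 8.
P1: T = 6, S = E(K, T) = 0; 13 ⊕ 0 = 13.
P2: T = 7, S = E(K, T) = 1; 15 ⊕ 1 = 14.
P3: T = 8, S = E(K, T) = 2; 5 ⊕ 2 = 7.
P4: T = 9, S = E(K, T) = 3; 1 ⊕ 3 = 2.
P5: T = 10, S = E(K, T) = 4; 4 ⊕ 4 = 0.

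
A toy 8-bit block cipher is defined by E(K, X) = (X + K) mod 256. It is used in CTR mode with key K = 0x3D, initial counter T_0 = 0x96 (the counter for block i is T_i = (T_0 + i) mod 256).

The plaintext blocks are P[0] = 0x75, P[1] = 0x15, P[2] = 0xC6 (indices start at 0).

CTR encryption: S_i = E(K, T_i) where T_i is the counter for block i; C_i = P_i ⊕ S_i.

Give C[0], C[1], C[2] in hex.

C[0] = 0xA6, C[1] = 0xC1, C[2] = 0x13

C[0]: T = 0x96, S = E(K, T) = 0xD3; 0x75 ⊕ 0xD3 = 0xA6.
C[1]: T = 0x97, S = E(K, T) = 0xD4; 0x15 ⊕ 0xD4 = 0xC1.
C[2]: T = 0x98, S = E(K, T) = 0xD5; 0xC6 ⊕ 0xD5 = 0x13.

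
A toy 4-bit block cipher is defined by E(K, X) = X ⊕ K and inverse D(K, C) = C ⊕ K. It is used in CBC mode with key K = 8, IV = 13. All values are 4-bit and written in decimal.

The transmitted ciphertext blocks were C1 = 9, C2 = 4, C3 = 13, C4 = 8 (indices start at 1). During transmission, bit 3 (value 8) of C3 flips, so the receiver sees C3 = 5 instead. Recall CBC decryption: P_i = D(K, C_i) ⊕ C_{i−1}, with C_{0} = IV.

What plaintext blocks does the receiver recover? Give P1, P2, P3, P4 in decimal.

P1 = 12, P2 = 5, P3 = 9, P4 = 5

Only C3 changed, to 5. In CBC, a change in C_i garbles P_i and flips the same bit in P_{i+1}. Decrypting the received ciphertext:
P1: D(K, 9) = 1; 1 ⊕ 13 = 12.
P2: D(K, 4) = 12; 12 ⊕ 9 = 5.
P3: D(K, 5) = 13; 13 ⊕ 4 = 9.
P4: D(K, 8) = 0; 0 ⊕ 5 = 5.
Blocks that differ from the original plaintext: P3, P4.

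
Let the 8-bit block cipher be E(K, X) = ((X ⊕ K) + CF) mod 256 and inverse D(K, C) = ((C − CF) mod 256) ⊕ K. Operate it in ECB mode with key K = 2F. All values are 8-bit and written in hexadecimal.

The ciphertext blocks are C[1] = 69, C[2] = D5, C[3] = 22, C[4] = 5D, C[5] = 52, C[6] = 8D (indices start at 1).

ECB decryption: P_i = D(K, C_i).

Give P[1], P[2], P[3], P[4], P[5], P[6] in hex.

P[1] = B5, P[2] = 29, P[3] = 7C, P[4] = A1, P[5] = AC, P[6] = 91

P[1]: D(K, 69) = B5.
P[2]: D(K, D5) = 29.
P[3]: D(K, 22) = 7C.
P[4]: D(K, 5D) = A1.
P[5]: D(K, 52) = AC.
P[6]: D(K, 8D) = 91.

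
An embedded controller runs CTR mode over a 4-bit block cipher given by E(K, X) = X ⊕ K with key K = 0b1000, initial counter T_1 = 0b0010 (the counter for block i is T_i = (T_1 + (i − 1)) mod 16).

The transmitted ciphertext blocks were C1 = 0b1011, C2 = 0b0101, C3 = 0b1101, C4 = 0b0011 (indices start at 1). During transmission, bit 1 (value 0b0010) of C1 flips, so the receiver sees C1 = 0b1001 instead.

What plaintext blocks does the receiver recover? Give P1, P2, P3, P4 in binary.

CTR decryption: S_i = E(K, T_i) where T_i is the counter for block i; P_i = C_i ⊕ S_i.
Only C1 changed, to 0b1001. In CTR, a change in C_i flips the same bit in P_i only; the keystream is unaffected. Decrypting the received ciphertext:
P1: T = 0b0010, S = E(K, T) = 0b1010; 0b1001 ⊕ 0b1010 = 0b0011.
P2: T = 0b0011, S = E(K, T) = 0b1011; 0b0101 ⊕ 0b1011 = 0b1110.
P3: T = 0b0100, S = E(K, T) = 0b1100; 0b1101 ⊕ 0b1100 = 0b0001.
P4: T = 0b0101, S = E(K, T) = 0b1101; 0b0011 ⊕ 0b1101 = 0b1110.
Blocks that differ from the original plaintext: P1.

P1 = 0b0011, P2 = 0b1110, P3 = 0b0001, P4 = 0b1110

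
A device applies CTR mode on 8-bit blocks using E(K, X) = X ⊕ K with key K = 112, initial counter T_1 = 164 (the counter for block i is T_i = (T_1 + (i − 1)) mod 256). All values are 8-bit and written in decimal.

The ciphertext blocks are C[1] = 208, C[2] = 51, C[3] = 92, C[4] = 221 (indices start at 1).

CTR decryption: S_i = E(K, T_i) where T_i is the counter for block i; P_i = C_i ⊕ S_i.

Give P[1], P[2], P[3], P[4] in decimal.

P[1] = 4, P[2] = 230, P[3] = 138, P[4] = 10

P[1]: T = 164, S = E(K, T) = 212; 208 ⊕ 212 = 4.
P[2]: T = 165, S = E(K, T) = 213; 51 ⊕ 213 = 230.
P[3]: T = 166, S = E(K, T) = 214; 92 ⊕ 214 = 138.
P[4]: T = 167, S = E(K, T) = 215; 221 ⊕ 215 = 10.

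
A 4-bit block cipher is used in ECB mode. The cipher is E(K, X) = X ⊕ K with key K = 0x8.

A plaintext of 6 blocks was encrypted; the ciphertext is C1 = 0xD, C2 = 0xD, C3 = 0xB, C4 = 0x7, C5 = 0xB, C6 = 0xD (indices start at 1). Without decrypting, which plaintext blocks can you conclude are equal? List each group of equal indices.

ECB encrypts each block independently with the same key, so equal ciphertext blocks imply equal plaintext blocks.
C1 = C2 = C6 = 0xD, so P1 = P2 = P6.
C3 = C5 = 0xB, so P3 = P5.

P1 = P2 = P6; P3 = P5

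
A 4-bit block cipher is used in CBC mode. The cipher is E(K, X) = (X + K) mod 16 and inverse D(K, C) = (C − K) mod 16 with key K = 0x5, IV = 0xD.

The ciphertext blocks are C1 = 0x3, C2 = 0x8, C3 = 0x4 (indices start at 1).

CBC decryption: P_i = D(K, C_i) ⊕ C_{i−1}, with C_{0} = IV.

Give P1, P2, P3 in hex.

P1 = 0x3, P2 = 0x0, P3 = 0x7

P1: D(K, 0x3) = 0xE; 0xE ⊕ 0xD = 0x3.
P2: D(K, 0x8) = 0x3; 0x3 ⊕ 0x3 = 0x0.
P3: D(K, 0x4) = 0xF; 0xF ⊕ 0x8 = 0x7.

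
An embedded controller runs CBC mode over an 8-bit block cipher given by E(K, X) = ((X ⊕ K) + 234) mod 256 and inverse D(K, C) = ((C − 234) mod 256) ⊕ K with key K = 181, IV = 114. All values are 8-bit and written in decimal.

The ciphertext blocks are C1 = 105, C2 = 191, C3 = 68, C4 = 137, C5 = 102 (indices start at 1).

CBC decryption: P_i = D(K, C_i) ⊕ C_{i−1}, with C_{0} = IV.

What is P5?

P5 = 64

P5: D(K, 102) = 201; 201 ⊕ 137 = 64.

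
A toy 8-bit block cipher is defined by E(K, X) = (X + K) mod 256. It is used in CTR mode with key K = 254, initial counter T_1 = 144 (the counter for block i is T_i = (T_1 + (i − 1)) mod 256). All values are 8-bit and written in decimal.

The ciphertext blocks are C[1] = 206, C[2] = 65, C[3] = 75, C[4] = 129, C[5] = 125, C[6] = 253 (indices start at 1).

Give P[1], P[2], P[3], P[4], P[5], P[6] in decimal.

P[1] = 64, P[2] = 206, P[3] = 219, P[4] = 16, P[5] = 239, P[6] = 110

CTR decryption: S_i = E(K, T_i) where T_i is the counter for block i; P_i = C_i ⊕ S_i.
P[1]: T = 144, S = E(K, T) = 142; 206 ⊕ 142 = 64.
P[2]: T = 145, S = E(K, T) = 143; 65 ⊕ 143 = 206.
P[3]: T = 146, S = E(K, T) = 144; 75 ⊕ 144 = 219.
P[4]: T = 147, S = E(K, T) = 145; 129 ⊕ 145 = 16.
P[5]: T = 148, S = E(K, T) = 146; 125 ⊕ 146 = 239.
P[6]: T = 149, S = E(K, T) = 147; 253 ⊕ 147 = 110.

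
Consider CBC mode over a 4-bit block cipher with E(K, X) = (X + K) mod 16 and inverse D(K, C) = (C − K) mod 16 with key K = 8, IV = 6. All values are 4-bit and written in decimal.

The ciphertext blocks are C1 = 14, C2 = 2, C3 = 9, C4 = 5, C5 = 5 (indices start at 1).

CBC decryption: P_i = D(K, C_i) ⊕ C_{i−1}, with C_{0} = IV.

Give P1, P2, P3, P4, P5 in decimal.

P1 = 0, P2 = 4, P3 = 3, P4 = 4, P5 = 8

P1: D(K, 14) = 6; 6 ⊕ 6 = 0.
P2: D(K, 2) = 10; 10 ⊕ 14 = 4.
P3: D(K, 9) = 1; 1 ⊕ 2 = 3.
P4: D(K, 5) = 13; 13 ⊕ 9 = 4.
P5: D(K, 5) = 13; 13 ⊕ 5 = 8.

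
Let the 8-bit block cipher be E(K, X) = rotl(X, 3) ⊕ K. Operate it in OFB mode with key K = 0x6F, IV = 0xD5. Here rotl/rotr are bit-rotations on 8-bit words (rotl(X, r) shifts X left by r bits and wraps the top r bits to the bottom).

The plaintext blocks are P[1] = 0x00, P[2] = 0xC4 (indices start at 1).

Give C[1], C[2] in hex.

OFB encryption: S_i = E(K, S_{i−1}) with S_{0} = IV; C_i = P_i ⊕ S_i.
C[1]: S = E(K, 0xD5) = 0xC1; 0x00 ⊕ 0xC1 = 0xC1.
C[2]: S = E(K, 0xC1) = 0x61; 0xC4 ⊕ 0x61 = 0xA5.

C[1] = 0xC1, C[2] = 0xA5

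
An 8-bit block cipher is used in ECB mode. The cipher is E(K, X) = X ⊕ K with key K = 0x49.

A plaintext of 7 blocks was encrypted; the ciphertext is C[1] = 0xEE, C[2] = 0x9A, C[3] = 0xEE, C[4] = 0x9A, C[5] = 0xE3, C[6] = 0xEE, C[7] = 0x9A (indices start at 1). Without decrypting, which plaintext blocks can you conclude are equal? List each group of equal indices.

ECB encrypts each block independently with the same key, so equal ciphertext blocks imply equal plaintext blocks.
C[1] = C[3] = C[6] = 0xEE, so P[1] = P[3] = P[6].
C[2] = C[4] = C[7] = 0x9A, so P[2] = P[4] = P[7].

P[1] = P[3] = P[6]; P[2] = P[4] = P[7]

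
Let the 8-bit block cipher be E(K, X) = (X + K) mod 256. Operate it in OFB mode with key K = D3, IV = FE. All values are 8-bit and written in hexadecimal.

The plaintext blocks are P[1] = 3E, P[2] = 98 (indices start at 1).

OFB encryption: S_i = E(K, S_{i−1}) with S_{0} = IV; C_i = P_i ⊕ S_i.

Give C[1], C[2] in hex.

C[1] = EF, C[2] = 3C

C[1]: S = E(K, FE) = D1; 3E ⊕ D1 = EF.
C[2]: S = E(K, D1) = A4; 98 ⊕ A4 = 3C.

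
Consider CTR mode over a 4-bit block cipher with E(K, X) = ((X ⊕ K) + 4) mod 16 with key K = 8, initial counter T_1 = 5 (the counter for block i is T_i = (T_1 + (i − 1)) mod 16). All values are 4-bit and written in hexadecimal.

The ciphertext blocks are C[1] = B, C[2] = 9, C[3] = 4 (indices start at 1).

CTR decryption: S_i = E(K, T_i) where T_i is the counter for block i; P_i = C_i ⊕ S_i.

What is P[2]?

P[2]: T = 6, S = E(K, T) = 2; 9 ⊕ 2 = B.

P[2] = B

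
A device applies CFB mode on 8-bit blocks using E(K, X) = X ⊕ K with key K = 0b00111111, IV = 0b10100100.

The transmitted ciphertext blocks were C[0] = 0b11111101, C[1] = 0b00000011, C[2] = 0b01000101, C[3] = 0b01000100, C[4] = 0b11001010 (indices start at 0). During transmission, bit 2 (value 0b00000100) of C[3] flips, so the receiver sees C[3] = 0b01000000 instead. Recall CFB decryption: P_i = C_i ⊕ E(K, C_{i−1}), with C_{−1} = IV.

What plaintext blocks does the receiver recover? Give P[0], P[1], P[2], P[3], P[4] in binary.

P[0] = 0b01100110, P[1] = 0b11000001, P[2] = 0b01111001, P[3] = 0b00111010, P[4] = 0b10110101

Only C[3] changed, to 0b01000000. In CFB, a change in C_i flips the same bit in P_i and garbles P_{i+1}. Decrypting the received ciphertext:
P[0]: E(K, 0b10100100) = 0b10011011; 0b11111101 ⊕ 0b10011011 = 0b01100110.
P[1]: E(K, 0b11111101) = 0b11000010; 0b00000011 ⊕ 0b11000010 = 0b11000001.
P[2]: E(K, 0b00000011) = 0b00111100; 0b01000101 ⊕ 0b00111100 = 0b01111001.
P[3]: E(K, 0b01000101) = 0b01111010; 0b01000000 ⊕ 0b01111010 = 0b00111010.
P[4]: E(K, 0b01000000) = 0b01111111; 0b11001010 ⊕ 0b01111111 = 0b10110101.
Blocks that differ from the original plaintext: P[3], P[4].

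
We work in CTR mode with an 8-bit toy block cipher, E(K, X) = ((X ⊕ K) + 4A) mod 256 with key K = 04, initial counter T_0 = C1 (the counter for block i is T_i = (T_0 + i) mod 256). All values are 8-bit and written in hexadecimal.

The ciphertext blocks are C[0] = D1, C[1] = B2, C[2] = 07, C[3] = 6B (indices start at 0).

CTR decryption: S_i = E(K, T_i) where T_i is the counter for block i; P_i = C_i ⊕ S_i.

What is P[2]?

P[2] = 16

P[2]: T = C3, S = E(K, T) = 11; 07 ⊕ 11 = 16.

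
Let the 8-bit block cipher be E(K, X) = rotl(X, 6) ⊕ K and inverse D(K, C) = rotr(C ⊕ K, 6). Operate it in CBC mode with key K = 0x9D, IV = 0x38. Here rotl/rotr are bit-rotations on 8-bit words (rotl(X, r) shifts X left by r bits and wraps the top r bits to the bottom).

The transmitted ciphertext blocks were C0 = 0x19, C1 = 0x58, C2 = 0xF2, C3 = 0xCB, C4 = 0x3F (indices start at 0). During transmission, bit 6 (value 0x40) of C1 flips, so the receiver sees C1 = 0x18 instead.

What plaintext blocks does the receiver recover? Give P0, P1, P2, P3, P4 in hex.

CBC decryption: P_i = D(K, C_i) ⊕ C_{i−1}, with C_{−1} = IV.
Only C1 changed, to 0x18. In CBC, a change in C_i garbles P_i and flips the same bit in P_{i+1}. Decrypting the received ciphertext:
P0: D(K, 0x19) = 0x12; 0x12 ⊕ 0x38 = 0x2A.
P1: D(K, 0x18) = 0x16; 0x16 ⊕ 0x19 = 0x0F.
P2: D(K, 0xF2) = 0xBD; 0xBD ⊕ 0x18 = 0xA5.
P3: D(K, 0xCB) = 0x59; 0x59 ⊕ 0xF2 = 0xAB.
P4: D(K, 0x3F) = 0x8A; 0x8A ⊕ 0xCB = 0x41.
Blocks that differ from the original plaintext: P1, P2.

P0 = 0x2A, P1 = 0x0F, P2 = 0xA5, P3 = 0xAB, P4 = 0x41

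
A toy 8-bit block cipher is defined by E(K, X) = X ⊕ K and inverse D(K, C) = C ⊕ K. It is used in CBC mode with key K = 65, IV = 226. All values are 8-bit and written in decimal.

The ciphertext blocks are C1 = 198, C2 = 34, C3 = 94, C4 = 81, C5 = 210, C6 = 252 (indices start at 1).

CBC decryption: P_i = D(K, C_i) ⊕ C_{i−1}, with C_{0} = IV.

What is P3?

P3 = 61

P3: D(K, 94) = 31; 31 ⊕ 34 = 61.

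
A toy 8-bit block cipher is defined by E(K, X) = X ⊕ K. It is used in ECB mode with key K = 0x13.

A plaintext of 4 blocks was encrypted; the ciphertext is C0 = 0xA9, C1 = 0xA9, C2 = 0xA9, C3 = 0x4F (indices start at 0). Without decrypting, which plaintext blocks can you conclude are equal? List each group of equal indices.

ECB encrypts each block independently with the same key, so equal ciphertext blocks imply equal plaintext blocks.
C0 = C1 = C2 = 0xA9, so P0 = P1 = P2.

P0 = P1 = P2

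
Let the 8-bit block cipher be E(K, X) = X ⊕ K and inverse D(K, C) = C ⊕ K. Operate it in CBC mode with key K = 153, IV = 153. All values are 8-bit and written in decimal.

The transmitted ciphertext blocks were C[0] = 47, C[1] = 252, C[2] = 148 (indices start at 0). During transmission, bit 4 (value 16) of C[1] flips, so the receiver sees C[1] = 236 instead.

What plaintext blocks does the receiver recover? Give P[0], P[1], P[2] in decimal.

P[0] = 47, P[1] = 90, P[2] = 225

CBC decryption: P_i = D(K, C_i) ⊕ C_{i−1}, with C_{−1} = IV.
Only C[1] changed, to 236. In CBC, a change in C_i garbles P_i and flips the same bit in P_{i+1}. Decrypting the received ciphertext:
P[0]: D(K, 47) = 182; 182 ⊕ 153 = 47.
P[1]: D(K, 236) = 117; 117 ⊕ 47 = 90.
P[2]: D(K, 148) = 13; 13 ⊕ 236 = 225.
Blocks that differ from the original plaintext: P[1], P[2].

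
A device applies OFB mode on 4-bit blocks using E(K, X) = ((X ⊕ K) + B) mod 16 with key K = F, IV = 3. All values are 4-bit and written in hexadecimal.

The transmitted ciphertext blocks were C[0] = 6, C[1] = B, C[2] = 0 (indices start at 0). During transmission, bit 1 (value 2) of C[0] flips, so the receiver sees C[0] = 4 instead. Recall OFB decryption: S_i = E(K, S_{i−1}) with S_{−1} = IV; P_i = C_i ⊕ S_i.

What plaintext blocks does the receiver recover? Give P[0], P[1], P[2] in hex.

P[0] = 3, P[1] = 8, P[2] = 7

Only C[0] changed, to 4. In OFB, a change in C_i flips the same bit in P_i only; the keystream is unaffected. Decrypting the received ciphertext:
P[0]: S = E(K, 3) = 7; 4 ⊕ 7 = 3.
P[1]: S = E(K, 7) = 3; B ⊕ 3 = 8.
P[2]: S = E(K, 3) = 7; 0 ⊕ 7 = 7.
Blocks that differ from the original plaintext: P[0].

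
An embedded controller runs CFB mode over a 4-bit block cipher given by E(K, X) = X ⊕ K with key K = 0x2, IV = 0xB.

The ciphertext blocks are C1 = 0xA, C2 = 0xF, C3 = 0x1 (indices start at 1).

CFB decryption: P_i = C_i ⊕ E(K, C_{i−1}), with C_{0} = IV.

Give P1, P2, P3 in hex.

P1 = 0x3, P2 = 0x7, P3 = 0xC

P1: E(K, 0xB) = 0x9; 0xA ⊕ 0x9 = 0x3.
P2: E(K, 0xA) = 0x8; 0xF ⊕ 0x8 = 0x7.
P3: E(K, 0xF) = 0xD; 0x1 ⊕ 0xD = 0xC.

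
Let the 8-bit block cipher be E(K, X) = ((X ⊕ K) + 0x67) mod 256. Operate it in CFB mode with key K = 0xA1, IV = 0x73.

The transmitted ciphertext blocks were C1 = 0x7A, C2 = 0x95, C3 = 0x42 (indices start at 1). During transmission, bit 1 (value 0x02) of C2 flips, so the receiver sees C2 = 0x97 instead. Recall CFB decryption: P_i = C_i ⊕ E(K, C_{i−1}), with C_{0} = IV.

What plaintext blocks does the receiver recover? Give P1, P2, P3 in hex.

Only C2 changed, to 0x97. In CFB, a change in C_i flips the same bit in P_i and garbles P_{i+1}. Decrypting the received ciphertext:
P1: E(K, 0x73) = 0x39; 0x7A ⊕ 0x39 = 0x43.
P2: E(K, 0x7A) = 0x42; 0x97 ⊕ 0x42 = 0xD5.
P3: E(K, 0x97) = 0x9D; 0x42 ⊕ 0x9D = 0xDF.
Blocks that differ from the original plaintext: P2, P3.

P1 = 0x43, P2 = 0xD5, P3 = 0xDF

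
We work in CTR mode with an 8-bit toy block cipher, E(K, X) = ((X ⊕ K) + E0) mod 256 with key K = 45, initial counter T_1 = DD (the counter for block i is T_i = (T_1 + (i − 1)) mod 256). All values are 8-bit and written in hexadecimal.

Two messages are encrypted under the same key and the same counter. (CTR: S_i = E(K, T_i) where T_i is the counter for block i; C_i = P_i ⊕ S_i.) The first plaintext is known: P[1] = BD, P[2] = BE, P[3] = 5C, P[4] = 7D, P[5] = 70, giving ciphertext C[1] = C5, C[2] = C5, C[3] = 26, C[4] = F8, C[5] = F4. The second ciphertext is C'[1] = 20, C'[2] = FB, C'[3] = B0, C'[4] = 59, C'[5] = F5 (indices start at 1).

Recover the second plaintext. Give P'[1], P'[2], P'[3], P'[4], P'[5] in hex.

In CTR with a reused counter, both messages share the same keystream S_i, so C_i ⊕ C'_i = P_i ⊕ P'_i and thus P'_i = P_i ⊕ C_i ⊕ C'_i.
P'[1]: BD ⊕ C5 ⊕ 20 = 58.
P'[2]: BE ⊕ C5 ⊕ FB = 80.
P'[3]: 5C ⊕ 26 ⊕ B0 = CA.
P'[4]: 7D ⊕ F8 ⊕ 59 = DC.
P'[5]: 70 ⊕ F4 ⊕ F5 = 71.

P'[1] = 58, P'[2] = 80, P'[3] = CA, P'[4] = DC, P'[5] = 71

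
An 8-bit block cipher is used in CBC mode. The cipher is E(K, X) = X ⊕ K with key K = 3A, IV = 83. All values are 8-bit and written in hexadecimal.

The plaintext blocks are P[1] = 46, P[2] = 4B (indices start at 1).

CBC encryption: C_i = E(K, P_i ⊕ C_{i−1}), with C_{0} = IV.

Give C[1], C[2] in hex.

C[1]: P[1] ⊕ 83 = C5; E(K, C5) = FF.
C[2]: P[2] ⊕ FF = B4; E(K, B4) = 8E.

C[1] = FF, C[2] = 8E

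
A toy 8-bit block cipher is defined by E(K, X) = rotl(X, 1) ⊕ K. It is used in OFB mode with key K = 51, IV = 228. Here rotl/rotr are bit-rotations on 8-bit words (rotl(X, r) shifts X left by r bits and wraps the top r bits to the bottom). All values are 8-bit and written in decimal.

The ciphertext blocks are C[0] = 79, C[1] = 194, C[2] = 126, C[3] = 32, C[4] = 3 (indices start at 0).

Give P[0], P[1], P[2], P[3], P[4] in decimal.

P[0] = 181, P[1] = 4, P[2] = 192, P[3] = 110, P[4] = 172

OFB decryption: S_i = E(K, S_{i−1}) with S_{−1} = IV; P_i = C_i ⊕ S_i.
P[0]: S = E(K, 228) = 250; 79 ⊕ 250 = 181.
P[1]: S = E(K, 250) = 198; 194 ⊕ 198 = 4.
P[2]: S = E(K, 198) = 190; 126 ⊕ 190 = 192.
P[3]: S = E(K, 190) = 78; 32 ⊕ 78 = 110.
P[4]: S = E(K, 78) = 175; 3 ⊕ 175 = 172.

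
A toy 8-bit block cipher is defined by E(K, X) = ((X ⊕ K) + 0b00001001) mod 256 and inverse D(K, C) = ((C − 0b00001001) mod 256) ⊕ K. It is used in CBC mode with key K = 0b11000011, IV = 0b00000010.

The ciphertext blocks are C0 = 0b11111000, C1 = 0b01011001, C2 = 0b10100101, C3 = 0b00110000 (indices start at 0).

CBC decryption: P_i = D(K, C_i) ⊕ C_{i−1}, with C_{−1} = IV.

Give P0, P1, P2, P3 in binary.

P0 = 0b00101110, P1 = 0b01101011, P2 = 0b00000110, P3 = 0b01000001

P0: D(K, 0b11111000) = 0b00101100; 0b00101100 ⊕ 0b00000010 = 0b00101110.
P1: D(K, 0b01011001) = 0b10010011; 0b10010011 ⊕ 0b11111000 = 0b01101011.
P2: D(K, 0b10100101) = 0b01011111; 0b01011111 ⊕ 0b01011001 = 0b00000110.
P3: D(K, 0b00110000) = 0b11100100; 0b11100100 ⊕ 0b10100101 = 0b01000001.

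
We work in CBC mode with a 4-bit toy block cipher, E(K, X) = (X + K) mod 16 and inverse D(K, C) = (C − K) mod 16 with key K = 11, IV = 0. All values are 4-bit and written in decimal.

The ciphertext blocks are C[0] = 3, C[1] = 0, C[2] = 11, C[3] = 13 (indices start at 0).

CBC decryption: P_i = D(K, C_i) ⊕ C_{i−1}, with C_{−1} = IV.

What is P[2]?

P[2]: D(K, 11) = 0; 0 ⊕ 0 = 0.

P[2] = 0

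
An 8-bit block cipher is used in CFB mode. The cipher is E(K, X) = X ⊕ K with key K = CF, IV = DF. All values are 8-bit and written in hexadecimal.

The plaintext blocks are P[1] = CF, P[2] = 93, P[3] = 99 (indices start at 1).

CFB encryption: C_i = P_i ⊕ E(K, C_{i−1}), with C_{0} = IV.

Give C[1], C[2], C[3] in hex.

C[1]: E(K, DF) = 10; CF ⊕ 10 = DF.
C[2]: E(K, DF) = 10; 93 ⊕ 10 = 83.
C[3]: E(K, 83) = 4C; 99 ⊕ 4C = D5.

C[1] = DF, C[2] = 83, C[3] = D5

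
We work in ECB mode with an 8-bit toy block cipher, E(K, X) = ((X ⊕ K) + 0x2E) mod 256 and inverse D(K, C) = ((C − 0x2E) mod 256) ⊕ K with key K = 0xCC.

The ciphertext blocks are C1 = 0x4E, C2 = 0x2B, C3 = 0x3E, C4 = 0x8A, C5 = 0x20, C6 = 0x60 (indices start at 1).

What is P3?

P3 = 0xDC

ECB decryption: P_i = D(K, C_i).
P3: D(K, 0x3E) = 0xDC.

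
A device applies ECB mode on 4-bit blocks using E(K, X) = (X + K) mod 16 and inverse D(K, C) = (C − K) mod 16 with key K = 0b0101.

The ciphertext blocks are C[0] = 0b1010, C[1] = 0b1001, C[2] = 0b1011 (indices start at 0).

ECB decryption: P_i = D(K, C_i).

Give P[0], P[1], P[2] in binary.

P[0]: D(K, 0b1010) = 0b0101.
P[1]: D(K, 0b1001) = 0b0100.
P[2]: D(K, 0b1011) = 0b0110.

P[0] = 0b0101, P[1] = 0b0100, P[2] = 0b0110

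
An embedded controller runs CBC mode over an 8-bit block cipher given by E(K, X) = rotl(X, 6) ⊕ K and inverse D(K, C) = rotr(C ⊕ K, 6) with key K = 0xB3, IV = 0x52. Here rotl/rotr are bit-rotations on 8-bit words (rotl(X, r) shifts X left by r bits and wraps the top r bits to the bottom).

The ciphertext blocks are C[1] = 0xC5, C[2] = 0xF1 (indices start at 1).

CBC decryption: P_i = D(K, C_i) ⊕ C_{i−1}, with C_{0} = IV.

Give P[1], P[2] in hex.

P[1] = 0x8B, P[2] = 0xCC

P[1]: D(K, 0xC5) = 0xD9; 0xD9 ⊕ 0x52 = 0x8B.
P[2]: D(K, 0xF1) = 0x09; 0x09 ⊕ 0xC5 = 0xCC.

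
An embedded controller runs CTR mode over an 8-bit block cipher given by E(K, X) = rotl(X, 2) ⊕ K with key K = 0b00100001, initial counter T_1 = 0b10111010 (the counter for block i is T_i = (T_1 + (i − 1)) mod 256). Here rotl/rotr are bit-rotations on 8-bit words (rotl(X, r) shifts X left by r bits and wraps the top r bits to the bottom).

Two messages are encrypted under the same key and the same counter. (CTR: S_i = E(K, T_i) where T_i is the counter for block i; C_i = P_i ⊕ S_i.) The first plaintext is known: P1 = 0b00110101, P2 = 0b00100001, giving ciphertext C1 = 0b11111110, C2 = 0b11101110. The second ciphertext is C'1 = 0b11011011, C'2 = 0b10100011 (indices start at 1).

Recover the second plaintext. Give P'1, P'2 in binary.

P'1 = 0b00010000, P'2 = 0b01101100

In CTR with a reused counter, both messages share the same keystream S_i, so C_i ⊕ C'_i = P_i ⊕ P'_i and thus P'_i = P_i ⊕ C_i ⊕ C'_i.
P'1: 0b00110101 ⊕ 0b11111110 ⊕ 0b11011011 = 0b00010000.
P'2: 0b00100001 ⊕ 0b11101110 ⊕ 0b10100011 = 0b01101100.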